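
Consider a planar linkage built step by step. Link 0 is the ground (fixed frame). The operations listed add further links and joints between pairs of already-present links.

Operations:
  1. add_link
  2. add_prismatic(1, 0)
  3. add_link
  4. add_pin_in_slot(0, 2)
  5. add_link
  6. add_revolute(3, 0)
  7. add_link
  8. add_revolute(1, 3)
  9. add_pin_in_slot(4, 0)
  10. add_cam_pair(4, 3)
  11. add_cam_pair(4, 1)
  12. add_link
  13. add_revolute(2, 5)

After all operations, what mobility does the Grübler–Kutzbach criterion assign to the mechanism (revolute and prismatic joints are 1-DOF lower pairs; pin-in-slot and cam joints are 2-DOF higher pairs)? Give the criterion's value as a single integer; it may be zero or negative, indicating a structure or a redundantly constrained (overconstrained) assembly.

M = 3

[1;0;0] (link 0 is ground)
L+ [2;0;0]
P(1,0)∈J1 [2;1;0]
L+ [3;1;0]
PS(0,2)∈J2 [3;1;1]
L+ [4;1;1]
R(3,0)∈J1 [4;2;1]
L+ [5;2;1]
R(1,3)∈J1 [5;3;1]
PS(4,0)∈J2 [5;3;2]
C(4,3)∈J2 [5;3;3]
C(4,1)∈J2 [5;3;4]
L+ [6;3;4]
R(2,5)∈J1 [6;4;4]
mobility = 15 − 8 − 4 = 3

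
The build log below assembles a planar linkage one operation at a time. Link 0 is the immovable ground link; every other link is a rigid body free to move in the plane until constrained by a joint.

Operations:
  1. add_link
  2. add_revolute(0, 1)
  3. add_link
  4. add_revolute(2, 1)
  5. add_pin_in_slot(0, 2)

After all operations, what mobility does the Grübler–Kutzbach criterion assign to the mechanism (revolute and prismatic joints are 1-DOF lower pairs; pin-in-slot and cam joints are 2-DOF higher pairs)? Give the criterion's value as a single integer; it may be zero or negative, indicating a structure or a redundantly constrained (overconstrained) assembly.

M = 1

ground; <1,0,0>
#1 <2,0,0>
R:0↔1 J1 <2,1,0>
#2 <3,1,0>
R:2↔1 J1 <3,2,0>
PS:0↔2 J2 <3,2,1>
3×2 − 2×2 − 1×1 = 1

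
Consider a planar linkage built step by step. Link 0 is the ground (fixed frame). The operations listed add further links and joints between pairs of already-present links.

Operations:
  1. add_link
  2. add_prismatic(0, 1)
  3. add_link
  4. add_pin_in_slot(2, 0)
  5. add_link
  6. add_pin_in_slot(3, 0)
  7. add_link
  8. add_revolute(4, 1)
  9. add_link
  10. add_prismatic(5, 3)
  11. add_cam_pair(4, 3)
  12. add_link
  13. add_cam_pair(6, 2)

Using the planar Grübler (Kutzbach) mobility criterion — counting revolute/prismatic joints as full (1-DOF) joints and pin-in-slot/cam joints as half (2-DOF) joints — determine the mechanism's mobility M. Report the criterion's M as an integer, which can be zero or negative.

M = 8

L=1 J1=0 J2=0
add link → L=2 J1=0 J2=0
P@0,1 dof=1 J1 → L=2 J1=1 J2=0
add link → L=3 J1=1 J2=0
PS@2,0 dof=2 J2 → L=3 J1=1 J2=1
add link → L=4 J1=1 J2=1
PS@3,0 dof=2 J2 → L=4 J1=1 J2=2
add link → L=5 J1=1 J2=2
R@4,1 dof=1 J1 → L=5 J1=2 J2=2
add link → L=6 J1=2 J2=2
P@5,3 dof=1 J1 → L=6 J1=3 J2=2
C@4,3 dof=2 J2 → L=6 J1=3 J2=3
add link → L=7 J1=3 J2=3
C@6,2 dof=2 J2 → L=7 J1=3 J2=4
M=3(L−1)−2J1−J2=3·6−2·3−4=8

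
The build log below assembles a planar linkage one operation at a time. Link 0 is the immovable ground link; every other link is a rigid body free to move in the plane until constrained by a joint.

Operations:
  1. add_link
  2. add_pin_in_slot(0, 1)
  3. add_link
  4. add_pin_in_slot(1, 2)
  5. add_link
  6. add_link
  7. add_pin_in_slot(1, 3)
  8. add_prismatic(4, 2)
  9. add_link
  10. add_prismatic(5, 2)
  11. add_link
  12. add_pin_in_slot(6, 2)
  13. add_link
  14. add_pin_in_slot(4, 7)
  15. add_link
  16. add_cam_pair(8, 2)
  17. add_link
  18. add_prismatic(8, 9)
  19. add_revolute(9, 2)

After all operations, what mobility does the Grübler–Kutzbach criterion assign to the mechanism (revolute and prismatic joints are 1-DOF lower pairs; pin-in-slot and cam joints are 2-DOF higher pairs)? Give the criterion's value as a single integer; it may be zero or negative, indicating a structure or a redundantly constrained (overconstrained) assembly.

M = 13

ground; <1,0,0>
#1 <2,0,0>
PS:0↔1 J2 <2,0,1>
#2 <3,0,1>
PS:1↔2 J2 <3,0,2>
#3 <4,0,2>
#4 <5,0,2>
PS:1↔3 J2 <5,0,3>
P:4↔2 J1 <5,1,3>
#5 <6,1,3>
P:5↔2 J1 <6,2,3>
#6 <7,2,3>
PS:6↔2 J2 <7,2,4>
#7 <8,2,4>
PS:4↔7 J2 <8,2,5>
#8 <9,2,5>
C:8↔2 J2 <9,2,6>
#9 <10,2,6>
P:8↔9 J1 <10,3,6>
R:9↔2 J1 <10,4,6>
3×9 − 2×4 − 1×6 = 13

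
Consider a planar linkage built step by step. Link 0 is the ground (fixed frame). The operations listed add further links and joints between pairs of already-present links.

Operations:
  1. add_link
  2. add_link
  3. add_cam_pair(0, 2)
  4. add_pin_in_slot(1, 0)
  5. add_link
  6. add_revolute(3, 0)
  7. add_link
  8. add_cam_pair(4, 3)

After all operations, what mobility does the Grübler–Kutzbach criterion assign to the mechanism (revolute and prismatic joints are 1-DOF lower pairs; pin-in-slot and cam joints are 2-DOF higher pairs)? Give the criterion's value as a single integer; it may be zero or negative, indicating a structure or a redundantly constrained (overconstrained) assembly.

link 0 = ground. State L|J1|J2 = 1|0|0
+link1  2|0|0
+link2  3|0|0
C(0,2) f=2→J2  3|0|1
PS(1,0) f=2→J2  3|0|2
+link3  4|0|2
R(3,0) f=1→J1  4|1|2
+link4  5|1|2
C(4,3) f=2→J2  5|1|3
M = 3(5−1)−2·1−3 = 12−2−3 = 7

M = 7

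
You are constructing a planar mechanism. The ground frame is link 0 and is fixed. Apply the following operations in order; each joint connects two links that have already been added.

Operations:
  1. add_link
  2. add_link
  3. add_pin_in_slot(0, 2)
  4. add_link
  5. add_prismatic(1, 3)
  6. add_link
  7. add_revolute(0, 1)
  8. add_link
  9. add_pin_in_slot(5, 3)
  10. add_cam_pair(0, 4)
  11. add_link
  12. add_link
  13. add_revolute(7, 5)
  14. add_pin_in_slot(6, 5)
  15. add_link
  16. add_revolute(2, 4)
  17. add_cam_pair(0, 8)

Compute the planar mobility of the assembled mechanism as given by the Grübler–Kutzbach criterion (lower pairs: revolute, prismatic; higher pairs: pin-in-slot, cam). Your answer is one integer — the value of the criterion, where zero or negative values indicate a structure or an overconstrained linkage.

ground; <1,0,0>
#1 <2,0,0>
#2 <3,0,0>
PS:0↔2 J2 <3,0,1>
#3 <4,0,1>
P:1↔3 J1 <4,1,1>
#4 <5,1,1>
R:0↔1 J1 <5,2,1>
#5 <6,2,1>
PS:5↔3 J2 <6,2,2>
C:0↔4 J2 <6,2,3>
#6 <7,2,3>
#7 <8,2,3>
R:7↔5 J1 <8,3,3>
PS:6↔5 J2 <8,3,4>
#8 <9,3,4>
R:2↔4 J1 <9,4,4>
C:0↔8 J2 <9,4,5>
3×8 − 2×4 − 1×5 = 11

M = 11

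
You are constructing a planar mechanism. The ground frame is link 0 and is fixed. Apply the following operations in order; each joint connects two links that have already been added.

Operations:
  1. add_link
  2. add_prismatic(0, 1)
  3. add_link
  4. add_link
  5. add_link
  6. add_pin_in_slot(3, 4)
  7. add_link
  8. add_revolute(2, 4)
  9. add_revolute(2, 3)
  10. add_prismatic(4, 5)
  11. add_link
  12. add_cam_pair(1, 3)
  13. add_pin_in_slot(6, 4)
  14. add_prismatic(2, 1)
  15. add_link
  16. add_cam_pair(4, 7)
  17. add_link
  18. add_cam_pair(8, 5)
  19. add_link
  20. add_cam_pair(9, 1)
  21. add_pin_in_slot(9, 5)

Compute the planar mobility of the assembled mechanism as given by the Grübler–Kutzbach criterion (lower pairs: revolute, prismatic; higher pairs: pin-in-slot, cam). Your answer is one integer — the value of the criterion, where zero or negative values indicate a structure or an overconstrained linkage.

M = 10

[1;0;0] (link 0 is ground)
L+ [2;0;0]
P(0,1)∈J1 [2;1;0]
L+ [3;1;0]
L+ [4;1;0]
L+ [5;1;0]
PS(3,4)∈J2 [5;1;1]
L+ [6;1;1]
R(2,4)∈J1 [6;2;1]
R(2,3)∈J1 [6;3;1]
P(4,5)∈J1 [6;4;1]
L+ [7;4;1]
C(1,3)∈J2 [7;4;2]
PS(6,4)∈J2 [7;4;3]
P(2,1)∈J1 [7;5;3]
L+ [8;5;3]
C(4,7)∈J2 [8;5;4]
L+ [9;5;4]
C(8,5)∈J2 [9;5;5]
L+ [10;5;5]
C(9,1)∈J2 [10;5;6]
PS(9,5)∈J2 [10;5;7]
mobility = 27 − 10 − 7 = 10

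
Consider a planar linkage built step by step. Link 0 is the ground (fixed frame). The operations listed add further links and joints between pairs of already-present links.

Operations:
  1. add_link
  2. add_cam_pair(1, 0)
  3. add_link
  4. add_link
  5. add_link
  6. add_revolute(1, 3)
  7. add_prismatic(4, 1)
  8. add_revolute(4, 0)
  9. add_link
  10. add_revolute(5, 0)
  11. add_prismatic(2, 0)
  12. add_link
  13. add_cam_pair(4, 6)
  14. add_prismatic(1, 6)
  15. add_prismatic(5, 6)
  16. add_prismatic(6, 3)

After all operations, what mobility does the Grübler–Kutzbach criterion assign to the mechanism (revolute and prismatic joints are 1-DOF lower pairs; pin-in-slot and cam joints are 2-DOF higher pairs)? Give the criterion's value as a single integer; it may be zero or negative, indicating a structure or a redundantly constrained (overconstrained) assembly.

M = 0

link 0 = ground. State L|J1|J2 = 1|0|0
+link1  2|0|0
C(1,0) f=2→J2  2|0|1
+link2  3|0|1
+link3  4|0|1
+link4  5|0|1
R(1,3) f=1→J1  5|1|1
P(4,1) f=1→J1  5|2|1
R(4,0) f=1→J1  5|3|1
+link5  6|3|1
R(5,0) f=1→J1  6|4|1
P(2,0) f=1→J1  6|5|1
+link6  7|5|1
C(4,6) f=2→J2  7|5|2
P(1,6) f=1→J1  7|6|2
P(5,6) f=1→J1  7|7|2
P(6,3) f=1→J1  7|8|2
M = 3(7−1)−2·8−2 = 18−16−2 = 0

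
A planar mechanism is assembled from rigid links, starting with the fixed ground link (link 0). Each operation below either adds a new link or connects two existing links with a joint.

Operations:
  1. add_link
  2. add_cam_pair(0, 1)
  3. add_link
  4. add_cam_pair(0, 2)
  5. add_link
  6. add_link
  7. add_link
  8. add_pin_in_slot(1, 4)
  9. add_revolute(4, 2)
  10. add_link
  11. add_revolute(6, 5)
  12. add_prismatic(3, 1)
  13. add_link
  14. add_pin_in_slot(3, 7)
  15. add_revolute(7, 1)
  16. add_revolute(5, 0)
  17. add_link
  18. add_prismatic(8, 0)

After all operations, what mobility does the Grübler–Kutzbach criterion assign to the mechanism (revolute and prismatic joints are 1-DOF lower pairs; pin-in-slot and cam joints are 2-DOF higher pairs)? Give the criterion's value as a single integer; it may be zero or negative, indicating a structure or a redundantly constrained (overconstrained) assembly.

M = 8

ground; <1,0,0>
#1 <2,0,0>
C:0↔1 J2 <2,0,1>
#2 <3,0,1>
C:0↔2 J2 <3,0,2>
#3 <4,0,2>
#4 <5,0,2>
#5 <6,0,2>
PS:1↔4 J2 <6,0,3>
R:4↔2 J1 <6,1,3>
#6 <7,1,3>
R:6↔5 J1 <7,2,3>
P:3↔1 J1 <7,3,3>
#7 <8,3,3>
PS:3↔7 J2 <8,3,4>
R:7↔1 J1 <8,4,4>
R:5↔0 J1 <8,5,4>
#8 <9,5,4>
P:8↔0 J1 <9,6,4>
3×8 − 2×6 − 1×4 = 8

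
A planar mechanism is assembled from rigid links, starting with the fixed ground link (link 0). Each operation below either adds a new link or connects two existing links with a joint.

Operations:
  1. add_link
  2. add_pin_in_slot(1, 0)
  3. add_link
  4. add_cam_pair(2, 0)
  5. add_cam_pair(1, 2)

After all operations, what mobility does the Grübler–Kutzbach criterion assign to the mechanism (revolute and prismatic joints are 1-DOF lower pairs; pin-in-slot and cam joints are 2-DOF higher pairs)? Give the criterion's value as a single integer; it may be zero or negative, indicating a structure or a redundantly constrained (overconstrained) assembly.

M = 3

[1;0;0] (link 0 is ground)
L+ [2;0;0]
PS(1,0)∈J2 [2;0;1]
L+ [3;0;1]
C(2,0)∈J2 [3;0;2]
C(1,2)∈J2 [3;0;3]
mobility = 6 − 0 − 3 = 3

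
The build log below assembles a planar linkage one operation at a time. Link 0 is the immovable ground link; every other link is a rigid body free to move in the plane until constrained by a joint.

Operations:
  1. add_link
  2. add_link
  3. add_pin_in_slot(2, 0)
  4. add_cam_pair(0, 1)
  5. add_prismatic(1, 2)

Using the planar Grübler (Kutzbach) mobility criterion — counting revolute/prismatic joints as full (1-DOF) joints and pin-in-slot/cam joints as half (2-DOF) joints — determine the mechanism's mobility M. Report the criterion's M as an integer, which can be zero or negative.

link 0 = ground. State L|J1|J2 = 1|0|0
+link1  2|0|0
+link2  3|0|0
PS(2,0) f=2→J2  3|0|1
C(0,1) f=2→J2  3|0|2
P(1,2) f=1→J1  3|1|2
M = 3(3−1)−2·1−2 = 6−2−2 = 2

M = 2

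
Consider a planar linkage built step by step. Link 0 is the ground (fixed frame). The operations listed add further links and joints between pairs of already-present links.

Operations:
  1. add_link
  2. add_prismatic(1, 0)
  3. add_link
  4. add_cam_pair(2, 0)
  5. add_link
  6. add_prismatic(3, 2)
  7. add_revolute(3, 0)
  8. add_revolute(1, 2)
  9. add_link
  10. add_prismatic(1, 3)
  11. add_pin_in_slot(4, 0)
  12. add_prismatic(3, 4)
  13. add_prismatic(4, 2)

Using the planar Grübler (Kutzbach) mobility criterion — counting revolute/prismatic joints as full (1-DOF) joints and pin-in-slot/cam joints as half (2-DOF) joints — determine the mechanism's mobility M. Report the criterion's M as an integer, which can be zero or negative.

M = -4

L=1 J1=0 J2=0
add link → L=2 J1=0 J2=0
P@1,0 dof=1 J1 → L=2 J1=1 J2=0
add link → L=3 J1=1 J2=0
C@2,0 dof=2 J2 → L=3 J1=1 J2=1
add link → L=4 J1=1 J2=1
P@3,2 dof=1 J1 → L=4 J1=2 J2=1
R@3,0 dof=1 J1 → L=4 J1=3 J2=1
R@1,2 dof=1 J1 → L=4 J1=4 J2=1
add link → L=5 J1=4 J2=1
P@1,3 dof=1 J1 → L=5 J1=5 J2=1
PS@4,0 dof=2 J2 → L=5 J1=5 J2=2
P@3,4 dof=1 J1 → L=5 J1=6 J2=2
P@4,2 dof=1 J1 → L=5 J1=7 J2=2
M=3(L−1)−2J1−J2=3·4−2·7−2=-4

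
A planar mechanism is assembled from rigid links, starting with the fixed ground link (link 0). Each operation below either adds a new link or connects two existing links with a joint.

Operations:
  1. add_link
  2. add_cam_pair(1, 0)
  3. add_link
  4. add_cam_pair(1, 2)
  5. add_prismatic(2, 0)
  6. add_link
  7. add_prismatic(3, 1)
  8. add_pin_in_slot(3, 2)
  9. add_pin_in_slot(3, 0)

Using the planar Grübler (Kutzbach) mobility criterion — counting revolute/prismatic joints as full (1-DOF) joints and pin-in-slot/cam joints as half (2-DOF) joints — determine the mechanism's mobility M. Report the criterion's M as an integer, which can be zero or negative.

(L,J1,J2)=(1,0,0); link0 fixed
link1: (2,0,0)
C 1-0 [J2]: (2,0,1)
link2: (3,0,1)
C 1-2 [J2]: (3,0,2)
P 2-0 [J1]: (3,1,2)
link3: (4,1,2)
P 3-1 [J1]: (4,2,2)
PS 3-2 [J2]: (4,2,3)
PS 3-0 [J2]: (4,2,4)
Grübler: 3·3 − 2·2 − 4 = 1

M = 1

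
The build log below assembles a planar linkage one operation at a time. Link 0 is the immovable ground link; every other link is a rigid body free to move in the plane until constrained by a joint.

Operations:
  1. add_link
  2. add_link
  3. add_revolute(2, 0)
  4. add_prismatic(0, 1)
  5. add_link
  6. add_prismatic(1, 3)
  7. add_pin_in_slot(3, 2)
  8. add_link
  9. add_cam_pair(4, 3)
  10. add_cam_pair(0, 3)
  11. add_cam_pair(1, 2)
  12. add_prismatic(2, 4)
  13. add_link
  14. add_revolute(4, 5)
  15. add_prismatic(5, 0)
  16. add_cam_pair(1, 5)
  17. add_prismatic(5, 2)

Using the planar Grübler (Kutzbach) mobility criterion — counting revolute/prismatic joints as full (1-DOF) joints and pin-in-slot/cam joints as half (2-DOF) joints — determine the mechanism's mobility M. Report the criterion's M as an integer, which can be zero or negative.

M = -4

link 0 = ground. State L|J1|J2 = 1|0|0
+link1  2|0|0
+link2  3|0|0
R(2,0) f=1→J1  3|1|0
P(0,1) f=1→J1  3|2|0
+link3  4|2|0
P(1,3) f=1→J1  4|3|0
PS(3,2) f=2→J2  4|3|1
+link4  5|3|1
C(4,3) f=2→J2  5|3|2
C(0,3) f=2→J2  5|3|3
C(1,2) f=2→J2  5|3|4
P(2,4) f=1→J1  5|4|4
+link5  6|4|4
R(4,5) f=1→J1  6|5|4
P(5,0) f=1→J1  6|6|4
C(1,5) f=2→J2  6|6|5
P(5,2) f=1→J1  6|7|5
M = 3(6−1)−2·7−5 = 15−14−5 = -4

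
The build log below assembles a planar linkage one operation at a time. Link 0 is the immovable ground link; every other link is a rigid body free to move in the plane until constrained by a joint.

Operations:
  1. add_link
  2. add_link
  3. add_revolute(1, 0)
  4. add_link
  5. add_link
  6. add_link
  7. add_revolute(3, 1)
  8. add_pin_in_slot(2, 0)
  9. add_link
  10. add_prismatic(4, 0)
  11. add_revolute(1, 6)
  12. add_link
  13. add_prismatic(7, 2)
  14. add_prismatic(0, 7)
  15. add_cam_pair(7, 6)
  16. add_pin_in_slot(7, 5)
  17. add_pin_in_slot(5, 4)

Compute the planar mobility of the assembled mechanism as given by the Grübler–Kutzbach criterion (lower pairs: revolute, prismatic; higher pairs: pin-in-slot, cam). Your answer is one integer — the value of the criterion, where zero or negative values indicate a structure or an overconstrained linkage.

M = 5

(L,J1,J2)=(1,0,0); link0 fixed
link1: (2,0,0)
link2: (3,0,0)
R 1-0 [J1]: (3,1,0)
link3: (4,1,0)
link4: (5,1,0)
link5: (6,1,0)
R 3-1 [J1]: (6,2,0)
PS 2-0 [J2]: (6,2,1)
link6: (7,2,1)
P 4-0 [J1]: (7,3,1)
R 1-6 [J1]: (7,4,1)
link7: (8,4,1)
P 7-2 [J1]: (8,5,1)
P 0-7 [J1]: (8,6,1)
C 7-6 [J2]: (8,6,2)
PS 7-5 [J2]: (8,6,3)
PS 5-4 [J2]: (8,6,4)
Grübler: 3·7 − 2·6 − 4 = 5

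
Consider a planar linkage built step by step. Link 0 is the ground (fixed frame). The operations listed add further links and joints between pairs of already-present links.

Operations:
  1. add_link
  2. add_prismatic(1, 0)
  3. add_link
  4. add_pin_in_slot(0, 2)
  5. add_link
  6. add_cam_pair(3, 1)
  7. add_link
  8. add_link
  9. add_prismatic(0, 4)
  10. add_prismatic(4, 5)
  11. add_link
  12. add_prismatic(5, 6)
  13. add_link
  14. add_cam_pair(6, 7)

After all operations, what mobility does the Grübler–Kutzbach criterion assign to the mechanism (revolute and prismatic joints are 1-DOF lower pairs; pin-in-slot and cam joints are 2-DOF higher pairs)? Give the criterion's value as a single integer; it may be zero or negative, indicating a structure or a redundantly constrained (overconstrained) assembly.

M = 10

ground; <1,0,0>
#1 <2,0,0>
P:1↔0 J1 <2,1,0>
#2 <3,1,0>
PS:0↔2 J2 <3,1,1>
#3 <4,1,1>
C:3↔1 J2 <4,1,2>
#4 <5,1,2>
#5 <6,1,2>
P:0↔4 J1 <6,2,2>
P:4↔5 J1 <6,3,2>
#6 <7,3,2>
P:5↔6 J1 <7,4,2>
#7 <8,4,2>
C:6↔7 J2 <8,4,3>
3×7 − 2×4 − 1×3 = 10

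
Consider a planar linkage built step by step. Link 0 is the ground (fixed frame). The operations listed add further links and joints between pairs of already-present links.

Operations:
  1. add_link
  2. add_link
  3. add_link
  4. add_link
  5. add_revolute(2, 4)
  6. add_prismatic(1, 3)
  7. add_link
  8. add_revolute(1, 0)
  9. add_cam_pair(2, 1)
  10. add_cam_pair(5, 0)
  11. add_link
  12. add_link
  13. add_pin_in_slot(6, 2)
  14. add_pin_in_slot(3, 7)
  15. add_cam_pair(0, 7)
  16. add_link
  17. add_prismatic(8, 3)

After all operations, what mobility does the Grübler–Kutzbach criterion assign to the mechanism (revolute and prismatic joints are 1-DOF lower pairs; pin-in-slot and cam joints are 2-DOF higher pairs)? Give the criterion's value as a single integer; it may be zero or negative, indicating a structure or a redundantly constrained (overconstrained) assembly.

M = 11

[1;0;0] (link 0 is ground)
L+ [2;0;0]
L+ [3;0;0]
L+ [4;0;0]
L+ [5;0;0]
R(2,4)∈J1 [5;1;0]
P(1,3)∈J1 [5;2;0]
L+ [6;2;0]
R(1,0)∈J1 [6;3;0]
C(2,1)∈J2 [6;3;1]
C(5,0)∈J2 [6;3;2]
L+ [7;3;2]
L+ [8;3;2]
PS(6,2)∈J2 [8;3;3]
PS(3,7)∈J2 [8;3;4]
C(0,7)∈J2 [8;3;5]
L+ [9;3;5]
P(8,3)∈J1 [9;4;5]
mobility = 24 − 8 − 5 = 11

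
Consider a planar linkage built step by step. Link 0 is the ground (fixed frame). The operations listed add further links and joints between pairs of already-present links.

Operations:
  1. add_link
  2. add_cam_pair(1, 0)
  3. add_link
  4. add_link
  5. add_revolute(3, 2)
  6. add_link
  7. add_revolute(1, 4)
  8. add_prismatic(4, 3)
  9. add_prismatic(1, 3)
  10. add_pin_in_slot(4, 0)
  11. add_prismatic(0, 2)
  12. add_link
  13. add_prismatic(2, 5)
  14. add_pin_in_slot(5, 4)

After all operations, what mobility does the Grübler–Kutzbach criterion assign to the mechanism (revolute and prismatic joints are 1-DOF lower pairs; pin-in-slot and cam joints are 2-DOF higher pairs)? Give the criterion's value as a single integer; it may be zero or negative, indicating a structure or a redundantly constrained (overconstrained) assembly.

(L,J1,J2)=(1,0,0); link0 fixed
link1: (2,0,0)
C 1-0 [J2]: (2,0,1)
link2: (3,0,1)
link3: (4,0,1)
R 3-2 [J1]: (4,1,1)
link4: (5,1,1)
R 1-4 [J1]: (5,2,1)
P 4-3 [J1]: (5,3,1)
P 1-3 [J1]: (5,4,1)
PS 4-0 [J2]: (5,4,2)
P 0-2 [J1]: (5,5,2)
link5: (6,5,2)
P 2-5 [J1]: (6,6,2)
PS 5-4 [J2]: (6,6,3)
Grübler: 3·5 − 2·6 − 3 = 0

M = 0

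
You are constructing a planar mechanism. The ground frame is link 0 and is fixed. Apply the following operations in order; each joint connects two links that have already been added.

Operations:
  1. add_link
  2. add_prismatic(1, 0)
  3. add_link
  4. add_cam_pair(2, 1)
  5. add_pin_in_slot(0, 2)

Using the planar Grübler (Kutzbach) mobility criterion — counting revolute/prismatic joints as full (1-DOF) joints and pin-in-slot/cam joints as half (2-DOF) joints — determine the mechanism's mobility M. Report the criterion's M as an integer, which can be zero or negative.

M = 2

[1;0;0] (link 0 is ground)
L+ [2;0;0]
P(1,0)∈J1 [2;1;0]
L+ [3;1;0]
C(2,1)∈J2 [3;1;1]
PS(0,2)∈J2 [3;1;2]
mobility = 6 − 2 − 2 = 2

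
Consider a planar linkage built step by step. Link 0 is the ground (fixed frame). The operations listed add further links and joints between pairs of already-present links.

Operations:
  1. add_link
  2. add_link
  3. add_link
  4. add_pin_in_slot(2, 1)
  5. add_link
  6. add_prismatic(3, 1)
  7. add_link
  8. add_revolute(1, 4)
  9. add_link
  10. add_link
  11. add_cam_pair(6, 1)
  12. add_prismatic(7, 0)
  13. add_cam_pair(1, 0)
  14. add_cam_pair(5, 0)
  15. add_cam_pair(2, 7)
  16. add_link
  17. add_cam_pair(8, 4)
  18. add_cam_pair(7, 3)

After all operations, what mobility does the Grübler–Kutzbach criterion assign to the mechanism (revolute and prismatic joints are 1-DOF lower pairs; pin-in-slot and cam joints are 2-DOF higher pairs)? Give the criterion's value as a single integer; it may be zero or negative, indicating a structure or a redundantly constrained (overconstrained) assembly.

[1;0;0] (link 0 is ground)
L+ [2;0;0]
L+ [3;0;0]
L+ [4;0;0]
PS(2,1)∈J2 [4;0;1]
L+ [5;0;1]
P(3,1)∈J1 [5;1;1]
L+ [6;1;1]
R(1,4)∈J1 [6;2;1]
L+ [7;2;1]
L+ [8;2;1]
C(6,1)∈J2 [8;2;2]
P(7,0)∈J1 [8;3;2]
C(1,0)∈J2 [8;3;3]
C(5,0)∈J2 [8;3;4]
C(2,7)∈J2 [8;3;5]
L+ [9;3;5]
C(8,4)∈J2 [9;3;6]
C(7,3)∈J2 [9;3;7]
mobility = 24 − 6 − 7 = 11

M = 11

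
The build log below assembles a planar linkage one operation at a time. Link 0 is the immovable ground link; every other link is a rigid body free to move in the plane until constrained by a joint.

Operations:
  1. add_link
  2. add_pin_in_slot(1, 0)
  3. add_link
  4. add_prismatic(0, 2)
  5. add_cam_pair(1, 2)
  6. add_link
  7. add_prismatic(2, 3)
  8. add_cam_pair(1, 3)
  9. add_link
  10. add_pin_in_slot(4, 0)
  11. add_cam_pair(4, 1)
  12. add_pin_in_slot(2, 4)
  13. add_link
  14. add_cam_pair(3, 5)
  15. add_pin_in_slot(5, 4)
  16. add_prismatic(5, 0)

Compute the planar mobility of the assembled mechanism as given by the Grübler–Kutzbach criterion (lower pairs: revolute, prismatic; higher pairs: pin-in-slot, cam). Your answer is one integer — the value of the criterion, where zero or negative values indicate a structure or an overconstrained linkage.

ground; <1,0,0>
#1 <2,0,0>
PS:1↔0 J2 <2,0,1>
#2 <3,0,1>
P:0↔2 J1 <3,1,1>
C:1↔2 J2 <3,1,2>
#3 <4,1,2>
P:2↔3 J1 <4,2,2>
C:1↔3 J2 <4,2,3>
#4 <5,2,3>
PS:4↔0 J2 <5,2,4>
C:4↔1 J2 <5,2,5>
PS:2↔4 J2 <5,2,6>
#5 <6,2,6>
C:3↔5 J2 <6,2,7>
PS:5↔4 J2 <6,2,8>
P:5↔0 J1 <6,3,8>
3×5 − 2×3 − 1×8 = 1

M = 1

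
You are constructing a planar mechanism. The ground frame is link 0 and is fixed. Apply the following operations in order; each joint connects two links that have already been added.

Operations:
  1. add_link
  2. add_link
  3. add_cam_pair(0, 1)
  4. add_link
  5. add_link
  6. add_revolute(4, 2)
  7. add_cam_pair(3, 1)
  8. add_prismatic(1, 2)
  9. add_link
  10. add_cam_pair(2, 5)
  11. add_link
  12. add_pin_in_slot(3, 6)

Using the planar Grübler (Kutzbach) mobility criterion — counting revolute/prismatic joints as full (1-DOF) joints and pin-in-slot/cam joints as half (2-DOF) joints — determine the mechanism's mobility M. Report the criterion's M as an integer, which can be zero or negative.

M = 10

L=1 J1=0 J2=0
add link → L=2 J1=0 J2=0
add link → L=3 J1=0 J2=0
C@0,1 dof=2 J2 → L=3 J1=0 J2=1
add link → L=4 J1=0 J2=1
add link → L=5 J1=0 J2=1
R@4,2 dof=1 J1 → L=5 J1=1 J2=1
C@3,1 dof=2 J2 → L=5 J1=1 J2=2
P@1,2 dof=1 J1 → L=5 J1=2 J2=2
add link → L=6 J1=2 J2=2
C@2,5 dof=2 J2 → L=6 J1=2 J2=3
add link → L=7 J1=2 J2=3
PS@3,6 dof=2 J2 → L=7 J1=2 J2=4
M=3(L−1)−2J1−J2=3·6−2·2−4=10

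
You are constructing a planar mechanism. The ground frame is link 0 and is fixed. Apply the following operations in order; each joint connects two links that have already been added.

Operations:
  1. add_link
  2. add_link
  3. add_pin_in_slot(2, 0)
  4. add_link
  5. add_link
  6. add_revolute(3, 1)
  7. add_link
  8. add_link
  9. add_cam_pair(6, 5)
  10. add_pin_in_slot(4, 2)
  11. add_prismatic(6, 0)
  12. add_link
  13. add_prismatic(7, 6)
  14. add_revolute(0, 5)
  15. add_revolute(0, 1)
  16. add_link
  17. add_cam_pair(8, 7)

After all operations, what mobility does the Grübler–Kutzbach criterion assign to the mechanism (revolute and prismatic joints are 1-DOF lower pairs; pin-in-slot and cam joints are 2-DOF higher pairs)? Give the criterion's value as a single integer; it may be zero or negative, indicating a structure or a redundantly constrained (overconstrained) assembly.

link 0 = ground. State L|J1|J2 = 1|0|0
+link1  2|0|0
+link2  3|0|0
PS(2,0) f=2→J2  3|0|1
+link3  4|0|1
+link4  5|0|1
R(3,1) f=1→J1  5|1|1
+link5  6|1|1
+link6  7|1|1
C(6,5) f=2→J2  7|1|2
PS(4,2) f=2→J2  7|1|3
P(6,0) f=1→J1  7|2|3
+link7  8|2|3
P(7,6) f=1→J1  8|3|3
R(0,5) f=1→J1  8|4|3
R(0,1) f=1→J1  8|5|3
+link8  9|5|3
C(8,7) f=2→J2  9|5|4
M = 3(9−1)−2·5−4 = 24−10−4 = 10

M = 10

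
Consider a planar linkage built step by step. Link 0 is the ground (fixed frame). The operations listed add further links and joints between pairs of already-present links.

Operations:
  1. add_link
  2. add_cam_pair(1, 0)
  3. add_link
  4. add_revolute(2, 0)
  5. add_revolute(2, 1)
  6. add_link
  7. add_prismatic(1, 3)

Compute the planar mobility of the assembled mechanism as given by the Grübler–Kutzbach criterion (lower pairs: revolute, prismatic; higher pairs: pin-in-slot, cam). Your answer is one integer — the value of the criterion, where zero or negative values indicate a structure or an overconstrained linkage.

ground; <1,0,0>
#1 <2,0,0>
C:1↔0 J2 <2,0,1>
#2 <3,0,1>
R:2↔0 J1 <3,1,1>
R:2↔1 J1 <3,2,1>
#3 <4,2,1>
P:1↔3 J1 <4,3,1>
3×3 − 2×3 − 1×1 = 2

M = 2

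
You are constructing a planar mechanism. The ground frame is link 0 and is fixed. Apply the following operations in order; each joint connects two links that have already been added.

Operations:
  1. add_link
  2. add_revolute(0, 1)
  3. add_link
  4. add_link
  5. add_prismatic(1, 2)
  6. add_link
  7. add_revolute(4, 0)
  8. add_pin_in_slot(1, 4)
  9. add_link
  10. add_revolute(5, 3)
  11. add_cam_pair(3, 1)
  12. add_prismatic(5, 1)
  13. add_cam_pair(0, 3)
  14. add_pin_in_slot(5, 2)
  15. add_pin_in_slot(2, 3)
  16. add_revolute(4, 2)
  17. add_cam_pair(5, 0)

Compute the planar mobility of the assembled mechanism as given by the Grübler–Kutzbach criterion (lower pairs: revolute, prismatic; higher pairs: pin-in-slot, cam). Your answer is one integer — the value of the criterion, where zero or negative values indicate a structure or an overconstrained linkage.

L=1 J1=0 J2=0
add link → L=2 J1=0 J2=0
R@0,1 dof=1 J1 → L=2 J1=1 J2=0
add link → L=3 J1=1 J2=0
add link → L=4 J1=1 J2=0
P@1,2 dof=1 J1 → L=4 J1=2 J2=0
add link → L=5 J1=2 J2=0
R@4,0 dof=1 J1 → L=5 J1=3 J2=0
PS@1,4 dof=2 J2 → L=5 J1=3 J2=1
add link → L=6 J1=3 J2=1
R@5,3 dof=1 J1 → L=6 J1=4 J2=1
C@3,1 dof=2 J2 → L=6 J1=4 J2=2
P@5,1 dof=1 J1 → L=6 J1=5 J2=2
C@0,3 dof=2 J2 → L=6 J1=5 J2=3
PS@5,2 dof=2 J2 → L=6 J1=5 J2=4
PS@2,3 dof=2 J2 → L=6 J1=5 J2=5
R@4,2 dof=1 J1 → L=6 J1=6 J2=5
C@5,0 dof=2 J2 → L=6 J1=6 J2=6
M=3(L−1)−2J1−J2=3·5−2·6−6=-3

M = -3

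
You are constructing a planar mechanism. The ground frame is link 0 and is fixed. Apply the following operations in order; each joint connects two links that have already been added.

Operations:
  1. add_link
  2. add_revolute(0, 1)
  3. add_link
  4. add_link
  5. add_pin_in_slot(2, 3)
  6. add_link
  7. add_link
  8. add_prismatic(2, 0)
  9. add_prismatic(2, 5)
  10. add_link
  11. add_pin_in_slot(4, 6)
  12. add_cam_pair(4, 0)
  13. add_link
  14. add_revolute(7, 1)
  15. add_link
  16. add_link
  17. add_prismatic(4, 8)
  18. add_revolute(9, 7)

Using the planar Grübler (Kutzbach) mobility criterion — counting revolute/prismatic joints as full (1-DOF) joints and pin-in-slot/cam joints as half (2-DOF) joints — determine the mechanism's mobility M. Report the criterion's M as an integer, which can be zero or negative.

M = 12

(L,J1,J2)=(1,0,0); link0 fixed
link1: (2,0,0)
R 0-1 [J1]: (2,1,0)
link2: (3,1,0)
link3: (4,1,0)
PS 2-3 [J2]: (4,1,1)
link4: (5,1,1)
link5: (6,1,1)
P 2-0 [J1]: (6,2,1)
P 2-5 [J1]: (6,3,1)
link6: (7,3,1)
PS 4-6 [J2]: (7,3,2)
C 4-0 [J2]: (7,3,3)
link7: (8,3,3)
R 7-1 [J1]: (8,4,3)
link8: (9,4,3)
link9: (10,4,3)
P 4-8 [J1]: (10,5,3)
R 9-7 [J1]: (10,6,3)
Grübler: 3·9 − 2·6 − 3 = 12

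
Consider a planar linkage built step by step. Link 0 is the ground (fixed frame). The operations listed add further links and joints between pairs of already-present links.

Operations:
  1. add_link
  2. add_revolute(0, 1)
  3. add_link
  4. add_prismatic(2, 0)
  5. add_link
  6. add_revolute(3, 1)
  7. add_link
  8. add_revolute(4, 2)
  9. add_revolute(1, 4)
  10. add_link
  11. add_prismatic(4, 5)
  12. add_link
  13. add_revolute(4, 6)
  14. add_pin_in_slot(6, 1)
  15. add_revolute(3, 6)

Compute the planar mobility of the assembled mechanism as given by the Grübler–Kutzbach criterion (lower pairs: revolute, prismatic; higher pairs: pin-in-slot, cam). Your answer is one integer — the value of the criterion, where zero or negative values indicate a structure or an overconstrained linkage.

M = 1

link 0 = ground. State L|J1|J2 = 1|0|0
+link1  2|0|0
R(0,1) f=1→J1  2|1|0
+link2  3|1|0
P(2,0) f=1→J1  3|2|0
+link3  4|2|0
R(3,1) f=1→J1  4|3|0
+link4  5|3|0
R(4,2) f=1→J1  5|4|0
R(1,4) f=1→J1  5|5|0
+link5  6|5|0
P(4,5) f=1→J1  6|6|0
+link6  7|6|0
R(4,6) f=1→J1  7|7|0
PS(6,1) f=2→J2  7|7|1
R(3,6) f=1→J1  7|8|1
M = 3(7−1)−2·8−1 = 18−16−1 = 1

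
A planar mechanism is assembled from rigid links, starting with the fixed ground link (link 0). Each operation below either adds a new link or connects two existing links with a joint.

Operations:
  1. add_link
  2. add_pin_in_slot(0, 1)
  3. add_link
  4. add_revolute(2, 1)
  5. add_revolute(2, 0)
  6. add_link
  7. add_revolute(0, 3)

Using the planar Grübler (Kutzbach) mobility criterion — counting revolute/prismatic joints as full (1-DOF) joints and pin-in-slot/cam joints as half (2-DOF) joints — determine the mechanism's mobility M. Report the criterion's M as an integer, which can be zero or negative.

M = 2

L=1 J1=0 J2=0
add link → L=2 J1=0 J2=0
PS@0,1 dof=2 J2 → L=2 J1=0 J2=1
add link → L=3 J1=0 J2=1
R@2,1 dof=1 J1 → L=3 J1=1 J2=1
R@2,0 dof=1 J1 → L=3 J1=2 J2=1
add link → L=4 J1=2 J2=1
R@0,3 dof=1 J1 → L=4 J1=3 J2=1
M=3(L−1)−2J1−J2=3·3−2·3−1=2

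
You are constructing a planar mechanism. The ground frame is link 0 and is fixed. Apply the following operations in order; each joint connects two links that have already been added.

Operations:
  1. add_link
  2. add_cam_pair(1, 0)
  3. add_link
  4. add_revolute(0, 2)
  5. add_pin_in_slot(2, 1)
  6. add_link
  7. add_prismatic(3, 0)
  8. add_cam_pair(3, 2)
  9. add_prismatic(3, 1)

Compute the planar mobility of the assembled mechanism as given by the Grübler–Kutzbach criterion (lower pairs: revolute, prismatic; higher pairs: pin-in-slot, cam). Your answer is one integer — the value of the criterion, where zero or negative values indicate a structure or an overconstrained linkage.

[1;0;0] (link 0 is ground)
L+ [2;0;0]
C(1,0)∈J2 [2;0;1]
L+ [3;0;1]
R(0,2)∈J1 [3;1;1]
PS(2,1)∈J2 [3;1;2]
L+ [4;1;2]
P(3,0)∈J1 [4;2;2]
C(3,2)∈J2 [4;2;3]
P(3,1)∈J1 [4;3;3]
mobility = 9 − 6 − 3 = 0

M = 0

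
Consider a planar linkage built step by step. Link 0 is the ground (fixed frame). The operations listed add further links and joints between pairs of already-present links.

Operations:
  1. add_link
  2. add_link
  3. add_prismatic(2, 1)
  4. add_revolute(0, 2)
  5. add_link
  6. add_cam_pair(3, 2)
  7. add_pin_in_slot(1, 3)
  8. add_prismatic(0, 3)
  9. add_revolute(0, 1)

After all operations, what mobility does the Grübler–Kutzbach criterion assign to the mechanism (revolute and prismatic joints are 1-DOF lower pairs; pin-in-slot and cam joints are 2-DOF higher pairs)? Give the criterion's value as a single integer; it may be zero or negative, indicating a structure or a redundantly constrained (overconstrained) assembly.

M = -1

[1;0;0] (link 0 is ground)
L+ [2;0;0]
L+ [3;0;0]
P(2,1)∈J1 [3;1;0]
R(0,2)∈J1 [3;2;0]
L+ [4;2;0]
C(3,2)∈J2 [4;2;1]
PS(1,3)∈J2 [4;2;2]
P(0,3)∈J1 [4;3;2]
R(0,1)∈J1 [4;4;2]
mobility = 9 − 8 − 2 = -1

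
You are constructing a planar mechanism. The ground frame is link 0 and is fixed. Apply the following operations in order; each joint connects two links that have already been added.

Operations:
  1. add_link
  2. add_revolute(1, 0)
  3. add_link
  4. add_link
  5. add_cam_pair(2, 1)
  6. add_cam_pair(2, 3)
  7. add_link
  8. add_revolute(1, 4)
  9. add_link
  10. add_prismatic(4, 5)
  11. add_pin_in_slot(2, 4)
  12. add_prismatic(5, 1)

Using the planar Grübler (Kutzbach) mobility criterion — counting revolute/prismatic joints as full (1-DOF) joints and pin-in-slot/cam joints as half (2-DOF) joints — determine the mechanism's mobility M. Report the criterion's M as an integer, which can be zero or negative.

(L,J1,J2)=(1,0,0); link0 fixed
link1: (2,0,0)
R 1-0 [J1]: (2,1,0)
link2: (3,1,0)
link3: (4,1,0)
C 2-1 [J2]: (4,1,1)
C 2-3 [J2]: (4,1,2)
link4: (5,1,2)
R 1-4 [J1]: (5,2,2)
link5: (6,2,2)
P 4-5 [J1]: (6,3,2)
PS 2-4 [J2]: (6,3,3)
P 5-1 [J1]: (6,4,3)
Grübler: 3·5 − 2·4 − 3 = 4

M = 4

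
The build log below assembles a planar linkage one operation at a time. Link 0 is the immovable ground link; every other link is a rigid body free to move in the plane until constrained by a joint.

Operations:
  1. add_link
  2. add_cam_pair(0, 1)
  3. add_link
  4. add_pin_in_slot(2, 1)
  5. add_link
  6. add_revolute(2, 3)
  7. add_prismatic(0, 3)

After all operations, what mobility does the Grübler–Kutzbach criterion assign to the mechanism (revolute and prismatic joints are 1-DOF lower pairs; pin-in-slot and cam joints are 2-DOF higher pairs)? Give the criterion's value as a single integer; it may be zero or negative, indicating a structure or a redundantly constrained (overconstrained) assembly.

M = 3

[1;0;0] (link 0 is ground)
L+ [2;0;0]
C(0,1)∈J2 [2;0;1]
L+ [3;0;1]
PS(2,1)∈J2 [3;0;2]
L+ [4;0;2]
R(2,3)∈J1 [4;1;2]
P(0,3)∈J1 [4;2;2]
mobility = 9 − 4 − 2 = 3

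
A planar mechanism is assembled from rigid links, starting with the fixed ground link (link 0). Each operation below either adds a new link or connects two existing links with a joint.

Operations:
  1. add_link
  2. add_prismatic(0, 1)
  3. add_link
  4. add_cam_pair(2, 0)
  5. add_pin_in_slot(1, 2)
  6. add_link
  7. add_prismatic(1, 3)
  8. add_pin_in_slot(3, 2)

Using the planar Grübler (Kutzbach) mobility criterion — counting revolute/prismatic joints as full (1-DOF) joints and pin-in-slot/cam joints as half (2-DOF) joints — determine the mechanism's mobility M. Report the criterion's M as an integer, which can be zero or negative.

M = 2

link 0 = ground. State L|J1|J2 = 1|0|0
+link1  2|0|0
P(0,1) f=1→J1  2|1|0
+link2  3|1|0
C(2,0) f=2→J2  3|1|1
PS(1,2) f=2→J2  3|1|2
+link3  4|1|2
P(1,3) f=1→J1  4|2|2
PS(3,2) f=2→J2  4|2|3
M = 3(4−1)−2·2−3 = 9−4−3 = 2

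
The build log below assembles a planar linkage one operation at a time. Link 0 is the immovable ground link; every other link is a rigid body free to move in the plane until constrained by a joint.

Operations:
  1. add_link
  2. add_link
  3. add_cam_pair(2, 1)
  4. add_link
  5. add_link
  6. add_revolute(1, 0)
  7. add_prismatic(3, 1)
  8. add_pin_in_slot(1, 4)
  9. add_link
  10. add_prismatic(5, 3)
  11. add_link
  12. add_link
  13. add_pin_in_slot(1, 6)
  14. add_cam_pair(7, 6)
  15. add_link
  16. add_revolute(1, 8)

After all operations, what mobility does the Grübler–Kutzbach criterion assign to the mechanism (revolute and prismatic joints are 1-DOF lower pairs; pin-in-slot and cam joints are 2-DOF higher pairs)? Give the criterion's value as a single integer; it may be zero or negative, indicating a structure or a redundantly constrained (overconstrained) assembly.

ground; <1,0,0>
#1 <2,0,0>
#2 <3,0,0>
C:2↔1 J2 <3,0,1>
#3 <4,0,1>
#4 <5,0,1>
R:1↔0 J1 <5,1,1>
P:3↔1 J1 <5,2,1>
PS:1↔4 J2 <5,2,2>
#5 <6,2,2>
P:5↔3 J1 <6,3,2>
#6 <7,3,2>
#7 <8,3,2>
PS:1↔6 J2 <8,3,3>
C:7↔6 J2 <8,3,4>
#8 <9,3,4>
R:1↔8 J1 <9,4,4>
3×8 − 2×4 − 1×4 = 12

M = 12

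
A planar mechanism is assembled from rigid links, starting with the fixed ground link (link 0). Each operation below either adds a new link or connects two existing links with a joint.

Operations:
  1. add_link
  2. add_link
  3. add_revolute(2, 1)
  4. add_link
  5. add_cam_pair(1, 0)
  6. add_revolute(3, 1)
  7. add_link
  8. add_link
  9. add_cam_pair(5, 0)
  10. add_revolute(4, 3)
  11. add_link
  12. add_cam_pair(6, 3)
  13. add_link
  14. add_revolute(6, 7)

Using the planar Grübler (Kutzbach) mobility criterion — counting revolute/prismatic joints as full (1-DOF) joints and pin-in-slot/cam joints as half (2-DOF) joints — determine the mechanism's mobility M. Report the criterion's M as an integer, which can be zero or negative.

ground; <1,0,0>
#1 <2,0,0>
#2 <3,0,0>
R:2↔1 J1 <3,1,0>
#3 <4,1,0>
C:1↔0 J2 <4,1,1>
R:3↔1 J1 <4,2,1>
#4 <5,2,1>
#5 <6,2,1>
C:5↔0 J2 <6,2,2>
R:4↔3 J1 <6,3,2>
#6 <7,3,2>
C:6↔3 J2 <7,3,3>
#7 <8,3,3>
R:6↔7 J1 <8,4,3>
3×7 − 2×4 − 1×3 = 10

M = 10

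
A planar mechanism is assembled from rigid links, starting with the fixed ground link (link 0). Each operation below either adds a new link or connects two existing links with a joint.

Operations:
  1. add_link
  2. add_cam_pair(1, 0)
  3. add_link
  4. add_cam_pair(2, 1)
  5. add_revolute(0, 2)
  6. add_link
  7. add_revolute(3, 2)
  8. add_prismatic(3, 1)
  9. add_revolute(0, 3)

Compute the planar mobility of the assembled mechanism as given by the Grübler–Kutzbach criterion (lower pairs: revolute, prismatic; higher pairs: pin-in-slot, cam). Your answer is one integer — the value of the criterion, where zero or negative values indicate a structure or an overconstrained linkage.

(L,J1,J2)=(1,0,0); link0 fixed
link1: (2,0,0)
C 1-0 [J2]: (2,0,1)
link2: (3,0,1)
C 2-1 [J2]: (3,0,2)
R 0-2 [J1]: (3,1,2)
link3: (4,1,2)
R 3-2 [J1]: (4,2,2)
P 3-1 [J1]: (4,3,2)
R 0-3 [J1]: (4,4,2)
Grübler: 3·3 − 2·4 − 2 = -1

M = -1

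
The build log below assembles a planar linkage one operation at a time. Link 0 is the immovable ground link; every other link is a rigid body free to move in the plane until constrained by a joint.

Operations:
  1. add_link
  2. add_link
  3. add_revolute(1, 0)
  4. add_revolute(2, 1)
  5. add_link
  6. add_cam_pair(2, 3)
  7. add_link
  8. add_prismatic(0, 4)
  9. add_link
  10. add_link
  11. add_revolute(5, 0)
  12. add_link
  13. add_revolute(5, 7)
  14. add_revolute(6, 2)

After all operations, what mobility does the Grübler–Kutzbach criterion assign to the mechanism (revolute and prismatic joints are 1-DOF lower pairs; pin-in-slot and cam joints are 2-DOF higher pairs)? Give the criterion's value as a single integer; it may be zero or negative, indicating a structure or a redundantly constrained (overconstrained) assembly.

M = 8

L=1 J1=0 J2=0
add link → L=2 J1=0 J2=0
add link → L=3 J1=0 J2=0
R@1,0 dof=1 J1 → L=3 J1=1 J2=0
R@2,1 dof=1 J1 → L=3 J1=2 J2=0
add link → L=4 J1=2 J2=0
C@2,3 dof=2 J2 → L=4 J1=2 J2=1
add link → L=5 J1=2 J2=1
P@0,4 dof=1 J1 → L=5 J1=3 J2=1
add link → L=6 J1=3 J2=1
add link → L=7 J1=3 J2=1
R@5,0 dof=1 J1 → L=7 J1=4 J2=1
add link → L=8 J1=4 J2=1
R@5,7 dof=1 J1 → L=8 J1=5 J2=1
R@6,2 dof=1 J1 → L=8 J1=6 J2=1
M=3(L−1)−2J1−J2=3·7−2·6−1=8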